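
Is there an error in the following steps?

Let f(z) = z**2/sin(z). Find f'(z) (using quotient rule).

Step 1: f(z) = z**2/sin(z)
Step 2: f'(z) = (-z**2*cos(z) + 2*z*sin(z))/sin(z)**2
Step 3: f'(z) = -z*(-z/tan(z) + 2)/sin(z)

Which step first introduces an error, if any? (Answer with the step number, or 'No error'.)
Step 3

Step 3 is incorrect due to a sign flip.
The step shows: -z*(-z/tan(z) + 2)/sin(z)
The correct value should be: z*(-z/tan(z) + 2)/sin(z)

Explanation: The sign of the whole expression was flipped: the term z*(-z/tan(z) + 2)/sin(z) was incorrectly written as -z*(-z/tan(z) + 2)/sin(z)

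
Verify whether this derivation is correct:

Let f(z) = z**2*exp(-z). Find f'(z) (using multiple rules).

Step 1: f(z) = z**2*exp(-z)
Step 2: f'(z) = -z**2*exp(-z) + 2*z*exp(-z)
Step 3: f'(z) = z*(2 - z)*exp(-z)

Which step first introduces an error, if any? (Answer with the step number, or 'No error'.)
No error

All steps in this derivation are correct.
The final answer f'(z) = z*(2 - z)*exp(-z) is valid.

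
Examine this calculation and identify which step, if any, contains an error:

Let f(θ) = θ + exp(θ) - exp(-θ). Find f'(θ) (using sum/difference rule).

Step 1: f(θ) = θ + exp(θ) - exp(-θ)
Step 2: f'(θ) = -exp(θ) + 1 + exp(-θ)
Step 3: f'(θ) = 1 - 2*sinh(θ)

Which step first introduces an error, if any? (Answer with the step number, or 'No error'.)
Step 2

Step 2 is incorrect due to a sign flip.
The step shows: -exp(θ) + 1 + exp(-θ)
The correct value should be: exp(θ) + 1 + exp(-θ)

Explanation: The sign of one term was flipped: the term exp(θ) was incorrectly written as -exp(θ)
The later steps are derived from this incorrect expression, so the error originates in Step 2.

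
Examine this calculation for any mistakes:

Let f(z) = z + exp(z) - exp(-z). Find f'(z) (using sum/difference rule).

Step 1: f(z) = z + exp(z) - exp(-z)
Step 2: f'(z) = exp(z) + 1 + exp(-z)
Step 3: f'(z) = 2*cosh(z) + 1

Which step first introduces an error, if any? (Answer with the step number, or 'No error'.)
No error

All steps in this derivation are correct.
The final answer f'(z) = 2*cosh(z) + 1 is valid.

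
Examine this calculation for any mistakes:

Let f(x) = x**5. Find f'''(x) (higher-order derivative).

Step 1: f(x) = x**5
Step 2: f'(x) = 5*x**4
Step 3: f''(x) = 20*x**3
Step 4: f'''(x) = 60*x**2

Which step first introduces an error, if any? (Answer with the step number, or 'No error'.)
No error

All steps in this derivation are correct.
The final answer f'''(x) = 60*x**2 is valid.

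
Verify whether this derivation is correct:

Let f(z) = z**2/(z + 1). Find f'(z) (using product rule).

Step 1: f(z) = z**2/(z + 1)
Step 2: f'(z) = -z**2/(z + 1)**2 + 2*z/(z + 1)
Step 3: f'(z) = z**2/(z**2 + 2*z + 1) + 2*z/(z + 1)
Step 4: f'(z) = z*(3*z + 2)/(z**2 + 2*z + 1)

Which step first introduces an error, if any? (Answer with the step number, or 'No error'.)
Step 3

Step 3 is incorrect due to a sign flip.
The step shows: z**2/(z**2 + 2*z + 1) + 2*z/(z + 1)
The correct value should be: -z**2/(z**2 + 2*z + 1) + 2*z/(z + 1)

Explanation: The sign of one term was flipped: the term -z**2/(z**2 + 2*z + 1) was incorrectly written as z**2/(z**2 + 2*z + 1)
The later steps are derived from this incorrect expression, so the error originates in Step 3.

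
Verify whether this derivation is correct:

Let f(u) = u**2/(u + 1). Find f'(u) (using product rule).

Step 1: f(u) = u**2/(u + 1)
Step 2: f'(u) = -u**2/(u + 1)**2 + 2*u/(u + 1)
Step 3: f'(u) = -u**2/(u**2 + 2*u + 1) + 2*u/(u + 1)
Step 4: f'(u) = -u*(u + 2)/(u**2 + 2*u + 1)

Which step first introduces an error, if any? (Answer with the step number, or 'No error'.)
Step 4

Step 4 is incorrect due to a sign flip.
The step shows: -u*(u + 2)/(u**2 + 2*u + 1)
The correct value should be: u*(u + 2)/(u**2 + 2*u + 1)

Explanation: The sign of the whole expression was flipped: the term u*(u + 2)/(u**2 + 2*u + 1) was incorrectly written as -u*(u + 2)/(u**2 + 2*u + 1)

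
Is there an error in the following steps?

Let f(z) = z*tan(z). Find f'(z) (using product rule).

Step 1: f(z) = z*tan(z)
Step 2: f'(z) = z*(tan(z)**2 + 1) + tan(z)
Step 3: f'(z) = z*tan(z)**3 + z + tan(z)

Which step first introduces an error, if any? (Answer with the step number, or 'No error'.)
Step 3

Step 3 is incorrect due to a wrong exponent.
The step shows: z*tan(z)**3 + z + tan(z)
The correct value should be: z*tan(z)**2 + z + tan(z)

Explanation: The exponent 2 on tan(z) was incorrectly written as 3: the term z*tan(z)**2 was incorrectly written as z*tan(z)**3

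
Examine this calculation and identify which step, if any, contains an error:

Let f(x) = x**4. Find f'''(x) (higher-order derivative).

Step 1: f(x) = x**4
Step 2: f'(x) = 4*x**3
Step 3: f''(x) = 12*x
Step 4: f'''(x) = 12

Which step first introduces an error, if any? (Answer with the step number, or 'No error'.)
Step 3

Step 3 is incorrect due to a wrong exponent.
The step shows: 12*x
The correct value should be: 12*x**2

Explanation: The exponent 2 on x was incorrectly written as 1: the term 12*x**2 was incorrectly written as 12*x
The later steps are derived from this incorrect expression, so the error originates in Step 3.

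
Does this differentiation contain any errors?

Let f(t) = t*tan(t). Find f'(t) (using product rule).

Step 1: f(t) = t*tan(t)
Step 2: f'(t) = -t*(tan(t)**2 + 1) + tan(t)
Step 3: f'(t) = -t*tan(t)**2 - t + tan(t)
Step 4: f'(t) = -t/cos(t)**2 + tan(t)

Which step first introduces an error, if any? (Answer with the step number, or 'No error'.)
Step 2

Step 2 is incorrect due to a sign flip.
The step shows: -t*(tan(t)**2 + 1) + tan(t)
The correct value should be: t*(tan(t)**2 + 1) + tan(t)

Explanation: The sign of one term was flipped: the term t*(tan(t)**2 + 1) was incorrectly written as -t*(tan(t)**2 + 1)
The later steps are derived from this incorrect expression, so the error originates in Step 2.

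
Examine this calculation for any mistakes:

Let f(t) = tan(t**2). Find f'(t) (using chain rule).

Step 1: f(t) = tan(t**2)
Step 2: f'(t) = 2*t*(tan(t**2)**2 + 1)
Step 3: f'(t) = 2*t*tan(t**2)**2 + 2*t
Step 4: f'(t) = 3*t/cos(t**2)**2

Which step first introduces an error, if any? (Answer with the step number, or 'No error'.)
Step 4

Step 4 is incorrect due to a wrong coefficient.
The step shows: 3*t/cos(t**2)**2
The correct value should be: 2*t/cos(t**2)**2

Explanation: The coefficient 2 was incorrectly written as 3: the term 2*t/cos(t**2)**2 was incorrectly written as 3*t/cos(t**2)**2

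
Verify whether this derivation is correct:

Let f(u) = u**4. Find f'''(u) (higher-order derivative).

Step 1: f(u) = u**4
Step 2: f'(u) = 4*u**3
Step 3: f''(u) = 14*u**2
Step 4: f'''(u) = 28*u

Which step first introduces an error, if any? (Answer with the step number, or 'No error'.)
Step 3

Step 3 is incorrect due to a wrong coefficient.
The step shows: 14*u**2
The correct value should be: 12*u**2

Explanation: The coefficient 12 was incorrectly written as 14: the term 12*u**2 was incorrectly written as 14*u**2
The later steps are derived from this incorrect expression, so the error originates in Step 3.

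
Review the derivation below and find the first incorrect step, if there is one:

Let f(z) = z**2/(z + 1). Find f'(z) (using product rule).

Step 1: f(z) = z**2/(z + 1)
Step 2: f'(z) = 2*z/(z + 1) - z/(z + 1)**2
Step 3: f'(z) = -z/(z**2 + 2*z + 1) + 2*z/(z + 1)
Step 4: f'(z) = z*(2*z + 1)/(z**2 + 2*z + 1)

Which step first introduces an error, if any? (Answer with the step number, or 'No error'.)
Step 2

Step 2 is incorrect due to a wrong exponent.
The step shows: 2*z/(z + 1) - z/(z + 1)**2
The correct value should be: -z**2/(z + 1)**2 + 2*z/(z + 1)

Explanation: The exponent 2 on z was incorrectly written as 1: the term -z**2/(z + 1)**2 was incorrectly written as -z/(z + 1)**2
The later steps are derived from this incorrect expression, so the error originates in Step 2.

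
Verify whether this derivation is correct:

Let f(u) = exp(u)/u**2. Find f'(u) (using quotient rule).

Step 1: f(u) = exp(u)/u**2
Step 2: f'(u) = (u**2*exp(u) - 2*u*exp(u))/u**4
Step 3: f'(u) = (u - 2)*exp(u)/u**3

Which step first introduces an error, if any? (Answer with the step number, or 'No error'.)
No error

All steps in this derivation are correct.
The final answer f'(u) = (u - 2)*exp(u)/u**3 is valid.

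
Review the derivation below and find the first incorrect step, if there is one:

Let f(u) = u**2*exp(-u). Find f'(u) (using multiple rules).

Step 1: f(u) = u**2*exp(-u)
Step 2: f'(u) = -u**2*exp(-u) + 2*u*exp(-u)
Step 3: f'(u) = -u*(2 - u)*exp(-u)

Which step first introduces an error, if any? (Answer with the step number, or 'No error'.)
Step 3

Step 3 is incorrect due to a sign flip.
The step shows: -u*(2 - u)*exp(-u)
The correct value should be: u*(2 - u)*exp(-u)

Explanation: The sign of the whole expression was flipped: the term u*(2 - u)*exp(-u) was incorrectly written as -u*(2 - u)*exp(-u)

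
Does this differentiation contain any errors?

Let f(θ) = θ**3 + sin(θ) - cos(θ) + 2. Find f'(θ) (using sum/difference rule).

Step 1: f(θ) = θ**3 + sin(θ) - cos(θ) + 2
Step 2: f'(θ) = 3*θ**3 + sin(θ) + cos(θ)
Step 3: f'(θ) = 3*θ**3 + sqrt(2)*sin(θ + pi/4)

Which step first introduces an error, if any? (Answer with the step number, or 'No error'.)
Step 2

Step 2 is incorrect due to a wrong exponent.
The step shows: 3*θ**3 + sin(θ) + cos(θ)
The correct value should be: 3*θ**2 + sin(θ) + cos(θ)

Explanation: The exponent 2 on θ was incorrectly written as 3: the term 3*θ**2 was incorrectly written as 3*θ**3
The later steps are derived from this incorrect expression, so the error originates in Step 2.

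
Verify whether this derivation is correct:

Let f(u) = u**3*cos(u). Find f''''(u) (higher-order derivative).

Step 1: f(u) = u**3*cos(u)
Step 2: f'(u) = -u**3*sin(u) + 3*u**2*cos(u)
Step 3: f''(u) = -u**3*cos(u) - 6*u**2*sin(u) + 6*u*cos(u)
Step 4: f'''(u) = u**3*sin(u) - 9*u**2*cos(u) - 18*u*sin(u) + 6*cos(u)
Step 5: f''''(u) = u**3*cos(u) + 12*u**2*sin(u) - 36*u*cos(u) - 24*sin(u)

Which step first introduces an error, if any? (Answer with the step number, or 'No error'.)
No error

All steps in this derivation are correct.
The final answer f''''(u) = u**3*cos(u) + 12*u**2*sin(u) - 36*u*cos(u) - 24*sin(u) is valid.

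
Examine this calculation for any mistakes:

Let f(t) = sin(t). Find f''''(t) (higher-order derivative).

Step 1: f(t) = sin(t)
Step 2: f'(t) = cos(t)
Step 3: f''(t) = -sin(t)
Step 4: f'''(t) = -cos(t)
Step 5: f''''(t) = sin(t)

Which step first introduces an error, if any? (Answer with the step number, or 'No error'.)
No error

All steps in this derivation are correct.
The final answer f''''(t) = sin(t) is valid.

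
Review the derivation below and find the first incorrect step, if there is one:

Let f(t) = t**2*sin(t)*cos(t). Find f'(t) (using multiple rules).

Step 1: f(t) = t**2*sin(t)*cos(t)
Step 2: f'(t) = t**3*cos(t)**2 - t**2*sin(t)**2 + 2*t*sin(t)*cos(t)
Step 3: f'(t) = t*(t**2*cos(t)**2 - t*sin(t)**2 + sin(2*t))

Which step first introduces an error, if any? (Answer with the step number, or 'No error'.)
Step 2

Step 2 is incorrect due to a wrong exponent.
The step shows: t**3*cos(t)**2 - t**2*sin(t)**2 + 2*t*sin(t)*cos(t)
The correct value should be: -t**2*sin(t)**2 + t**2*cos(t)**2 + 2*t*sin(t)*cos(t)

Explanation: The exponent 2 on t was incorrectly written as 3: the term t**2*cos(t)**2 was incorrectly written as t**3*cos(t)**2
The later steps are derived from this incorrect expression, so the error originates in Step 2.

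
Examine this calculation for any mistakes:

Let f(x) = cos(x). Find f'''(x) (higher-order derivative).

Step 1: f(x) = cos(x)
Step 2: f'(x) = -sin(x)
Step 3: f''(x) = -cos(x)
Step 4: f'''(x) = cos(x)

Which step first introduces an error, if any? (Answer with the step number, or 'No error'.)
Step 4

Step 4 is incorrect due to a wrong trig function.
The step shows: cos(x)
The correct value should be: sin(x)

Explanation: sin(x) was incorrectly written as cos(x): the term sin(x) was incorrectly written as cos(x)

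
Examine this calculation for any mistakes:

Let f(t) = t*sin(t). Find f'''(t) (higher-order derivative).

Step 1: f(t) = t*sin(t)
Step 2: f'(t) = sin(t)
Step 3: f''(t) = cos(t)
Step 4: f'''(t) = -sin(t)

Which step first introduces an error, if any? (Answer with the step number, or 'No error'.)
Step 2

Step 2 is incorrect due to a dropped term.
The step shows: sin(t)
The correct value should be: t*cos(t) + sin(t)

Explanation: A term was dropped: the term t*cos(t) was incorrectly omitted
The later steps are derived from this incorrect expression, so the error originates in Step 2.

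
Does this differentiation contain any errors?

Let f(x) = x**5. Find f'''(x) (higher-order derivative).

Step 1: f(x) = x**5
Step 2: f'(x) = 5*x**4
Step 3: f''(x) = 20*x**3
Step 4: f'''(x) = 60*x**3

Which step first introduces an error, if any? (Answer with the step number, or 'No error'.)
Step 4

Step 4 is incorrect due to a wrong exponent.
The step shows: 60*x**3
The correct value should be: 60*x**2

Explanation: The exponent 2 on x was incorrectly written as 3: the term 60*x**2 was incorrectly written as 60*x**3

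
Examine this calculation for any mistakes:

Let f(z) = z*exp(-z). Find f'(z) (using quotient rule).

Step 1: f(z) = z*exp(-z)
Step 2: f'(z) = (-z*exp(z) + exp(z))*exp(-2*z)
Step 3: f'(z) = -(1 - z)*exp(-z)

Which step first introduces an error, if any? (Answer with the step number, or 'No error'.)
Step 3

Step 3 is incorrect due to a sign flip.
The step shows: -(1 - z)*exp(-z)
The correct value should be: (1 - z)*exp(-z)

Explanation: The sign of the whole expression was flipped: the term (1 - z)*exp(-z) was incorrectly written as -(1 - z)*exp(-z)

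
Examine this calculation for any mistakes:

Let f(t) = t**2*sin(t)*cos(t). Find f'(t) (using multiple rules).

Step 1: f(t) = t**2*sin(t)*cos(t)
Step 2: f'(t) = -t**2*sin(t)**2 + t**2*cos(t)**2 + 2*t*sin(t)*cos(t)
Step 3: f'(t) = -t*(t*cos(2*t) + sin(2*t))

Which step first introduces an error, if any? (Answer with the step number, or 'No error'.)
Step 3

Step 3 is incorrect due to a sign flip.
The step shows: -t*(t*cos(2*t) + sin(2*t))
The correct value should be: t*(t*cos(2*t) + sin(2*t))

Explanation: The sign of the whole expression was flipped: the term t*(t*cos(2*t) + sin(2*t)) was incorrectly written as -t*(t*cos(2*t) + sin(2*t))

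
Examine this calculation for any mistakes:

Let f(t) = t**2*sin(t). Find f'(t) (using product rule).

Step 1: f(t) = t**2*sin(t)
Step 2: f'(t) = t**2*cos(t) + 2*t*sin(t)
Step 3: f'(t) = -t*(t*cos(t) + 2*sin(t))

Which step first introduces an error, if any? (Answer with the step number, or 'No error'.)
Step 3

Step 3 is incorrect due to a sign flip.
The step shows: -t*(t*cos(t) + 2*sin(t))
The correct value should be: t*(t*cos(t) + 2*sin(t))

Explanation: The sign of the whole expression was flipped: the term t*(t*cos(t) + 2*sin(t)) was incorrectly written as -t*(t*cos(t) + 2*sin(t))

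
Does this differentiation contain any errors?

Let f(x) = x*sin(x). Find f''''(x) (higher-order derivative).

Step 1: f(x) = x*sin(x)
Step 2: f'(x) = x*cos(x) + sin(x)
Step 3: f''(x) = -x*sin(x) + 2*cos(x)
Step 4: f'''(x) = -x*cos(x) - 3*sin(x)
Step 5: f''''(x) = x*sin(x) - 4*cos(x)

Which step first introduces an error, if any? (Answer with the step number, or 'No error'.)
No error

All steps in this derivation are correct.
The final answer f''''(x) = x*sin(x) - 4*cos(x) is valid.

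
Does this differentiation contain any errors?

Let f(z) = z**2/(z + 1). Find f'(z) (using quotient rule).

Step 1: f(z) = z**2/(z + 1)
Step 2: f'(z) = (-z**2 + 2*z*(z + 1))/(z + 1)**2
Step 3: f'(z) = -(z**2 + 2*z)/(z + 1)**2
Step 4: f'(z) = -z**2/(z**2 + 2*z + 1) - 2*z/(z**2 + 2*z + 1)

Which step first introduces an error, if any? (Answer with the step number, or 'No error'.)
Step 3

Step 3 is incorrect due to a sign flip.
The step shows: -(z**2 + 2*z)/(z + 1)**2
The correct value should be: (z**2 + 2*z)/(z + 1)**2

Explanation: The sign of the whole expression was flipped: the term (z**2 + 2*z)/(z + 1)**2 was incorrectly written as -(z**2 + 2*z)/(z + 1)**2
The later steps are derived from this incorrect expression, so the error originates in Step 3.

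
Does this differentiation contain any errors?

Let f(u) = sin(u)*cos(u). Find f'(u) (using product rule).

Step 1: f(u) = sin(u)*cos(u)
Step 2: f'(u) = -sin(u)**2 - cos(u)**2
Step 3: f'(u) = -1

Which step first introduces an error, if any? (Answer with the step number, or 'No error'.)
Step 2

Step 2 is incorrect due to a sign flip.
The step shows: -sin(u)**2 - cos(u)**2
The correct value should be: -sin(u)**2 + cos(u)**2

Explanation: The sign of one term was flipped: the term cos(u)**2 was incorrectly written as -cos(u)**2
The later steps are derived from this incorrect expression, so the error originates in Step 2.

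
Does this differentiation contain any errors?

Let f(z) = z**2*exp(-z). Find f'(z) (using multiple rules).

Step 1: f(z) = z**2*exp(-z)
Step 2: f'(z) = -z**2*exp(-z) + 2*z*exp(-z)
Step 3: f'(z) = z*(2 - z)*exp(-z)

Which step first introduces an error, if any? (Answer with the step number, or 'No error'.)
No error

All steps in this derivation are correct.
The final answer f'(z) = z*(2 - z)*exp(-z) is valid.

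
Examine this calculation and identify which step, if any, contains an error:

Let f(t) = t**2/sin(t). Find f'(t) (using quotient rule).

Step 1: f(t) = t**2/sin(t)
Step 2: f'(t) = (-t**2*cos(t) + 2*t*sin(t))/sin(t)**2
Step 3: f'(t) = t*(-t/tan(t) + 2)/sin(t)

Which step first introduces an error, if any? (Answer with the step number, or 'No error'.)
No error

All steps in this derivation are correct.
The final answer f'(t) = t*(-t/tan(t) + 2)/sin(t) is valid.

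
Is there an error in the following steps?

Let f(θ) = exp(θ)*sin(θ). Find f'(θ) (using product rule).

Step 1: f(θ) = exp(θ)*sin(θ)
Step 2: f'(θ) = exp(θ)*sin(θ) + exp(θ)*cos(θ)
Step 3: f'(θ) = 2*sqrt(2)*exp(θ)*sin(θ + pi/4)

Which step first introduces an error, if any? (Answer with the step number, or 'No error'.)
Step 3

Step 3 is incorrect due to a wrong exponent.
The step shows: 2*sqrt(2)*exp(θ)*sin(θ + pi/4)
The correct value should be: sqrt(2)*exp(θ)*sin(θ + pi/4)

Explanation: The exponent 1/2 on 2 was incorrectly written as 3/2: the term sqrt(2)*exp(θ)*sin(θ + pi/4) was incorrectly written as 2*sqrt(2)*exp(θ)*sin(θ + pi/4)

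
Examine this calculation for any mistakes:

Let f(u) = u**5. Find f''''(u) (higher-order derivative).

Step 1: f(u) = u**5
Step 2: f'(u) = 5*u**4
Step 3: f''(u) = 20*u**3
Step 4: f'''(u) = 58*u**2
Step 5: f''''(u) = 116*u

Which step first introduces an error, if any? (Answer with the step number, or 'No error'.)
Step 4

Step 4 is incorrect due to a wrong coefficient.
The step shows: 58*u**2
The correct value should be: 60*u**2

Explanation: The coefficient 60 was incorrectly written as 58: the term 60*u**2 was incorrectly written as 58*u**2
The later steps are derived from this incorrect expression, so the error originates in Step 4.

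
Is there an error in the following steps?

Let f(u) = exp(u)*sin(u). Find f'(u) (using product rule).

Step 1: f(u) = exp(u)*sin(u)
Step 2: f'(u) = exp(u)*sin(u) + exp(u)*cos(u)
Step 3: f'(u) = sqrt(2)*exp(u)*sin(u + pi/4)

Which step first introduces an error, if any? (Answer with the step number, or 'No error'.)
No error

All steps in this derivation are correct.
The final answer f'(u) = sqrt(2)*exp(u)*sin(u + pi/4) is valid.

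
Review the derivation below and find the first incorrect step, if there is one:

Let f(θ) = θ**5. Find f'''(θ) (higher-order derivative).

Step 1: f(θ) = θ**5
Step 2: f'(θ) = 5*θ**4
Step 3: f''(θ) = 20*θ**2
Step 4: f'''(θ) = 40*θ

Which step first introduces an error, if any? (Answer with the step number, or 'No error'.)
Step 3

Step 3 is incorrect due to a wrong exponent.
The step shows: 20*θ**2
The correct value should be: 20*θ**3

Explanation: The exponent 3 on θ was incorrectly written as 2: the term 20*θ**3 was incorrectly written as 20*θ**2
The later steps are derived from this incorrect expression, so the error originates in Step 3.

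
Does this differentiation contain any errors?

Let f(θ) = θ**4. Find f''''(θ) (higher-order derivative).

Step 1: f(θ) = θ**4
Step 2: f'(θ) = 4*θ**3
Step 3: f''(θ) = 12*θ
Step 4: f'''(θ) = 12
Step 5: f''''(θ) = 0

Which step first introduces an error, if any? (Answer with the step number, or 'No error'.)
Step 3

Step 3 is incorrect due to a wrong exponent.
The step shows: 12*θ
The correct value should be: 12*θ**2

Explanation: The exponent 2 on θ was incorrectly written as 1: the term 12*θ**2 was incorrectly written as 12*θ
The later steps are derived from this incorrect expression, so the error originates in Step 3.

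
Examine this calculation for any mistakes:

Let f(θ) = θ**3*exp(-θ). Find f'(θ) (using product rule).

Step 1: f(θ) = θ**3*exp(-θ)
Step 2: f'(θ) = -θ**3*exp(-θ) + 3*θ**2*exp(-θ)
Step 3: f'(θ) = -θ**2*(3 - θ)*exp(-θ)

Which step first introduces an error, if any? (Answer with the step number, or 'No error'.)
Step 3

Step 3 is incorrect due to a sign flip.
The step shows: -θ**2*(3 - θ)*exp(-θ)
The correct value should be: θ**2*(3 - θ)*exp(-θ)

Explanation: The sign of the whole expression was flipped: the term θ**2*(3 - θ)*exp(-θ) was incorrectly written as -θ**2*(3 - θ)*exp(-θ)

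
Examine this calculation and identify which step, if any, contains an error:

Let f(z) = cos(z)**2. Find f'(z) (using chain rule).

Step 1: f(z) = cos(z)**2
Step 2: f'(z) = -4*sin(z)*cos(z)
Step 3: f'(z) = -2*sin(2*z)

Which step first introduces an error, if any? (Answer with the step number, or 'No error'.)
Step 2

Step 2 is incorrect due to a wrong coefficient.
The step shows: -4*sin(z)*cos(z)
The correct value should be: -2*sin(z)*cos(z)

Explanation: The coefficient -2 was incorrectly written as -4: the term -2*sin(z)*cos(z) was incorrectly written as -4*sin(z)*cos(z)
The later steps are derived from this incorrect expression, so the error originates in Step 2.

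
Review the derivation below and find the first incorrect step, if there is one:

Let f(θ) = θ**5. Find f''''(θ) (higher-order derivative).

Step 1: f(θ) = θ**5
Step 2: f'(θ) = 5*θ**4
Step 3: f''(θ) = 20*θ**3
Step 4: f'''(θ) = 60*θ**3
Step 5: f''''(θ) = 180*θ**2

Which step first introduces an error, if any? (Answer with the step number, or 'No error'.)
Step 4

Step 4 is incorrect due to a wrong exponent.
The step shows: 60*θ**3
The correct value should be: 60*θ**2

Explanation: The exponent 2 on θ was incorrectly written as 3: the term 60*θ**2 was incorrectly written as 60*θ**3
The later steps are derived from this incorrect expression, so the error originates in Step 4.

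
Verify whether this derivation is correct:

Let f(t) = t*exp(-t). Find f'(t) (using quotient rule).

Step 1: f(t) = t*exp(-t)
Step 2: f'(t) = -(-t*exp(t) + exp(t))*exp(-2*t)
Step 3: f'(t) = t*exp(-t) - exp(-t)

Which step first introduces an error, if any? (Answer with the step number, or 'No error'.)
Step 2

Step 2 is incorrect due to a sign flip.
The step shows: -(-t*exp(t) + exp(t))*exp(-2*t)
The correct value should be: (-t*exp(t) + exp(t))*exp(-2*t)

Explanation: The sign of the whole expression was flipped: the term (-t*exp(t) + exp(t))*exp(-2*t) was incorrectly written as -(-t*exp(t) + exp(t))*exp(-2*t)
The later steps are derived from this incorrect expression, so the error originates in Step 2.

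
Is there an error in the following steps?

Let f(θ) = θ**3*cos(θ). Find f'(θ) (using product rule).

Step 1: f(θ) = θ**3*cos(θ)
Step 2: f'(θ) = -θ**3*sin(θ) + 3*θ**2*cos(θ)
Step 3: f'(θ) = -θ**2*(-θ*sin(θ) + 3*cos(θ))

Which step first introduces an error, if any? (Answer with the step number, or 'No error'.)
Step 3

Step 3 is incorrect due to a sign flip.
The step shows: -θ**2*(-θ*sin(θ) + 3*cos(θ))
The correct value should be: θ**2*(-θ*sin(θ) + 3*cos(θ))

Explanation: The sign of the whole expression was flipped: the term θ**2*(-θ*sin(θ) + 3*cos(θ)) was incorrectly written as -θ**2*(-θ*sin(θ) + 3*cos(θ))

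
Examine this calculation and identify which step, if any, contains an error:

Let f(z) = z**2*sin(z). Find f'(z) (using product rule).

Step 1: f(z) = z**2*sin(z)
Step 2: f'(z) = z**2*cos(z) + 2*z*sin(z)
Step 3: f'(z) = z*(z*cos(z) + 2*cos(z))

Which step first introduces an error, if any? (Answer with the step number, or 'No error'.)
Step 3

Step 3 is incorrect due to a wrong trig function.
The step shows: z*(z*cos(z) + 2*cos(z))
The correct value should be: z*(z*cos(z) + 2*sin(z))

Explanation: sin(z) was incorrectly written as cos(z): the term z*(z*cos(z) + 2*sin(z)) was incorrectly written as z*(z*cos(z) + 2*cos(z))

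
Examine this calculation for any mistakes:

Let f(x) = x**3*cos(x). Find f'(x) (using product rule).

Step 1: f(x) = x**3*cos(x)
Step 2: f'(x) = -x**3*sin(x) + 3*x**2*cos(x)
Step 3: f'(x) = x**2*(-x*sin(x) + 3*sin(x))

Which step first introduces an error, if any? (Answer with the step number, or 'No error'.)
Step 3

Step 3 is incorrect due to a wrong trig function.
The step shows: x**2*(-x*sin(x) + 3*sin(x))
The correct value should be: x**2*(-x*sin(x) + 3*cos(x))

Explanation: cos(x) was incorrectly written as sin(x): the term x**2*(-x*sin(x) + 3*cos(x)) was incorrectly written as x**2*(-x*sin(x) + 3*sin(x))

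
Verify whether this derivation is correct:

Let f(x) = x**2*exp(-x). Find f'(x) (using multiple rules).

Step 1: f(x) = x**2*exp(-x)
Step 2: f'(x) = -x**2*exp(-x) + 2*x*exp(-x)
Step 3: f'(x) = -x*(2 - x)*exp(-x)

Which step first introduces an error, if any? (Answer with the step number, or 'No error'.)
Step 3

Step 3 is incorrect due to a sign flip.
The step shows: -x*(2 - x)*exp(-x)
The correct value should be: x*(2 - x)*exp(-x)

Explanation: The sign of the whole expression was flipped: the term x*(2 - x)*exp(-x) was incorrectly written as -x*(2 - x)*exp(-x)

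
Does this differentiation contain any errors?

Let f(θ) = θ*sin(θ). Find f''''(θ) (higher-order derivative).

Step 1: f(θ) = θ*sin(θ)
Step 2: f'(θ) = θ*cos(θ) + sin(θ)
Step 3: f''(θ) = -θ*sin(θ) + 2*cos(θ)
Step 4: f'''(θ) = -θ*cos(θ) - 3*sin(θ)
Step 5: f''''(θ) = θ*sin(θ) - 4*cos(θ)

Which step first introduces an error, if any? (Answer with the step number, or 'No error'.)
No error

All steps in this derivation are correct.
The final answer f''''(θ) = θ*sin(θ) - 4*cos(θ) is valid.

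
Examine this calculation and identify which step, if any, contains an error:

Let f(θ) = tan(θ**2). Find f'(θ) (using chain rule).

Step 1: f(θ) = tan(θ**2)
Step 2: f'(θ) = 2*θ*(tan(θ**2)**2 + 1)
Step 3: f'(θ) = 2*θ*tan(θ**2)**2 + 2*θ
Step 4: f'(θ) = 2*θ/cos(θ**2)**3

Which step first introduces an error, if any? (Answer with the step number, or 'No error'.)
Step 4

Step 4 is incorrect due to a wrong exponent.
The step shows: 2*θ/cos(θ**2)**3
The correct value should be: 2*θ/cos(θ**2)**2

Explanation: The exponent -2 on cos(θ**2) was incorrectly written as -3: the term 2*θ/cos(θ**2)**2 was incorrectly written as 2*θ/cos(θ**2)**3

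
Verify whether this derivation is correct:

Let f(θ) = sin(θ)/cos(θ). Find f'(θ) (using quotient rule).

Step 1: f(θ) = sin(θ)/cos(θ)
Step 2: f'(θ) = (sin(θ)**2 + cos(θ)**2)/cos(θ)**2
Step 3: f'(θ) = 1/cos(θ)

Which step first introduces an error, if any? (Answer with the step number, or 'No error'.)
Step 3

Step 3 is incorrect due to a wrong exponent.
The step shows: 1/cos(θ)
The correct value should be: cos(θ)**(-2)

Explanation: The exponent -2 on cos(θ) was incorrectly written as -1: the term cos(θ)**(-2) was incorrectly written as 1/cos(θ)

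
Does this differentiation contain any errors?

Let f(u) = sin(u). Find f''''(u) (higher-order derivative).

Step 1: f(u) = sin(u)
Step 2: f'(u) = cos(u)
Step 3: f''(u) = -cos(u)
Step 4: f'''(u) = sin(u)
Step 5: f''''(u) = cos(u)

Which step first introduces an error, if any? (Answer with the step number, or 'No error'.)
Step 3

Step 3 is incorrect due to a wrong trig function.
The step shows: -cos(u)
The correct value should be: -sin(u)

Explanation: sin(u) was incorrectly written as cos(u): the term -sin(u) was incorrectly written as -cos(u)
The later steps are derived from this incorrect expression, so the error originates in Step 3.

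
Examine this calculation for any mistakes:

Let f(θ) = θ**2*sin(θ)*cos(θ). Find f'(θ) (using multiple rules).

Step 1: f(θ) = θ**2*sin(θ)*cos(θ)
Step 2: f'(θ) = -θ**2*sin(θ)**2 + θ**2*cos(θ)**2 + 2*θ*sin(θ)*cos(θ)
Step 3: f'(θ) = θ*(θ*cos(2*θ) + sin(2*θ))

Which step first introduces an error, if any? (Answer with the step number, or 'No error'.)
No error

All steps in this derivation are correct.
The final answer f'(θ) = θ*(θ*cos(2*θ) + sin(2*θ)) is valid.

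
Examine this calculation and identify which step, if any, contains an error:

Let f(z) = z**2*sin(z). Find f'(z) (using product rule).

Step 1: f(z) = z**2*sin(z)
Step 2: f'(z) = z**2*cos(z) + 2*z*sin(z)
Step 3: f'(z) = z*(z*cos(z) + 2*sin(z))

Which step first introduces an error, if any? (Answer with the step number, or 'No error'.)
No error

All steps in this derivation are correct.
The final answer f'(z) = z*(z*cos(z) + 2*sin(z)) is valid.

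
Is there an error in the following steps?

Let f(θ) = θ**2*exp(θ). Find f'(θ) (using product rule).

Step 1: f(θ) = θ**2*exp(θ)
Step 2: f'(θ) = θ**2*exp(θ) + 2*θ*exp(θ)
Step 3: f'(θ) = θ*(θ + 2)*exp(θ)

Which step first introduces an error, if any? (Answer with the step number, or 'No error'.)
No error

All steps in this derivation are correct.
The final answer f'(θ) = θ*(θ + 2)*exp(θ) is valid.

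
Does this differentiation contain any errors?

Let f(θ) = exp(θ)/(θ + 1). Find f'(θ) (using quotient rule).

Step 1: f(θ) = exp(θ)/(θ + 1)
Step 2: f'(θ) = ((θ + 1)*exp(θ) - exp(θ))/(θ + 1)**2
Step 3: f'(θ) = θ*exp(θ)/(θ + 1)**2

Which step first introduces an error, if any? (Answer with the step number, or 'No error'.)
No error

All steps in this derivation are correct.
The final answer f'(θ) = θ*exp(θ)/(θ + 1)**2 is valid.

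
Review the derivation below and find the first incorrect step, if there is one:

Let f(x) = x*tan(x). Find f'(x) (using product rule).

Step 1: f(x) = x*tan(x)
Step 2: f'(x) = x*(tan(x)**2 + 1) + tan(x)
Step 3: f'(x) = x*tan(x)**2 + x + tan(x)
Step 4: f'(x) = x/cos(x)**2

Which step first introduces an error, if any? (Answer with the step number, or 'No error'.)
Step 4

Step 4 is incorrect due to a dropped term.
The step shows: x/cos(x)**2
The correct value should be: x/cos(x)**2 + tan(x)

Explanation: A term was dropped: the term tan(x) was incorrectly omitted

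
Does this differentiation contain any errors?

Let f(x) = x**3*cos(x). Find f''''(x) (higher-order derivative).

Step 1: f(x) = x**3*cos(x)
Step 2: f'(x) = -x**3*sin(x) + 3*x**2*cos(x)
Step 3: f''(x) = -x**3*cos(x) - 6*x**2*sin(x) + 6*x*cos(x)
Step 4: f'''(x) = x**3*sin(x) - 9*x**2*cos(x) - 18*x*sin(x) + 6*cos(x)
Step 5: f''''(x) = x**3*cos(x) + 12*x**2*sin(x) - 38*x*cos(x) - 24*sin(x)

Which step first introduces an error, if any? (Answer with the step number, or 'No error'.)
Step 5

Step 5 is incorrect due to a wrong coefficient.
The step shows: x**3*cos(x) + 12*x**2*sin(x) - 38*x*cos(x) - 24*sin(x)
The correct value should be: x**3*cos(x) + 12*x**2*sin(x) - 36*x*cos(x) - 24*sin(x)

Explanation: The coefficient -36 was incorrectly written as -38: the term -36*x*cos(x) was incorrectly written as -38*x*cos(x)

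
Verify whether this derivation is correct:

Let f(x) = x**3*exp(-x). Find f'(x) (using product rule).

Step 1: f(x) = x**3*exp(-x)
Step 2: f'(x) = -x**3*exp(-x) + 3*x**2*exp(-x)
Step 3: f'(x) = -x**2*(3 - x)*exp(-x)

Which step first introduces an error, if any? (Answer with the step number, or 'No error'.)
Step 3

Step 3 is incorrect due to a sign flip.
The step shows: -x**2*(3 - x)*exp(-x)
The correct value should be: x**2*(3 - x)*exp(-x)

Explanation: The sign of the whole expression was flipped: the term x**2*(3 - x)*exp(-x) was incorrectly written as -x**2*(3 - x)*exp(-x)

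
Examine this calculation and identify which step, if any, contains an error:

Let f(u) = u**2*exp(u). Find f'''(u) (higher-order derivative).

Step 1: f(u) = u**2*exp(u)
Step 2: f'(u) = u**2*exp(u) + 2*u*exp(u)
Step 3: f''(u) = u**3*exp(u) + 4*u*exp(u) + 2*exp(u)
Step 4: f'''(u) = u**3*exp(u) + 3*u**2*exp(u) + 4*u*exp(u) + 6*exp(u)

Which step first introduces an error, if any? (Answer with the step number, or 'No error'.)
Step 3

Step 3 is incorrect due to a wrong exponent.
The step shows: u**3*exp(u) + 4*u*exp(u) + 2*exp(u)
The correct value should be: u**2*exp(u) + 4*u*exp(u) + 2*exp(u)

Explanation: The exponent 2 on u was incorrectly written as 3: the term u**2*exp(u) was incorrectly written as u**3*exp(u)
The later steps are derived from this incorrect expression, so the error originates in Step 3.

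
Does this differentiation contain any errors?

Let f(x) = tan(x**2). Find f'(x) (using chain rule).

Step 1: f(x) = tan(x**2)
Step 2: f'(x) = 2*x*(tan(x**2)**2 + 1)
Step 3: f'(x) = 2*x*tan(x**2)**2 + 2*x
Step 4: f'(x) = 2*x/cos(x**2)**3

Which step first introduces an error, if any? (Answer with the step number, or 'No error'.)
Step 4

Step 4 is incorrect due to a wrong exponent.
The step shows: 2*x/cos(x**2)**3
The correct value should be: 2*x/cos(x**2)**2

Explanation: The exponent -2 on cos(x**2) was incorrectly written as -3: the term 2*x/cos(x**2)**2 was incorrectly written as 2*x/cos(x**2)**3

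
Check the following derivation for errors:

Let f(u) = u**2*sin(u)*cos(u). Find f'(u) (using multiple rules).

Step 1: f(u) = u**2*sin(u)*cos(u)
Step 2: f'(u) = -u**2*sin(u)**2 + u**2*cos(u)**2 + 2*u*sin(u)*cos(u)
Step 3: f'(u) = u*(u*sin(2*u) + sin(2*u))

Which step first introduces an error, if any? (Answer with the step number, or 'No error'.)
Step 3

Step 3 is incorrect due to a wrong trig function.
The step shows: u*(u*sin(2*u) + sin(2*u))
The correct value should be: u*(u*cos(2*u) + sin(2*u))

Explanation: cos(2*u) was incorrectly written as sin(2*u): the term u*(u*cos(2*u) + sin(2*u)) was incorrectly written as u*(u*sin(2*u) + sin(2*u))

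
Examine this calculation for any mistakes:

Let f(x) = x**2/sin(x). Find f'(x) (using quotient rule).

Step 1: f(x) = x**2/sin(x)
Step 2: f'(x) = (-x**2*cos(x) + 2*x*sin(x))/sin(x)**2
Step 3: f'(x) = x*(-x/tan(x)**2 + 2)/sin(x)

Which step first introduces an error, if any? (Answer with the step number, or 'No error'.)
Step 3

Step 3 is incorrect due to a wrong exponent.
The step shows: x*(-x/tan(x)**2 + 2)/sin(x)
The correct value should be: x*(-x/tan(x) + 2)/sin(x)

Explanation: The exponent -1 on tan(x) was incorrectly written as -2: the term x*(-x/tan(x) + 2)/sin(x) was incorrectly written as x*(-x/tan(x)**2 + 2)/sin(x)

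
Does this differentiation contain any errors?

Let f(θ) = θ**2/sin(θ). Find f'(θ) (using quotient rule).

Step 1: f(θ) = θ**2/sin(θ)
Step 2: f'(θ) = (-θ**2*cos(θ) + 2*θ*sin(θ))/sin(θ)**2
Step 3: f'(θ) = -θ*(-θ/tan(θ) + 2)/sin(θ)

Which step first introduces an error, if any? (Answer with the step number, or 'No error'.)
Step 3

Step 3 is incorrect due to a sign flip.
The step shows: -θ*(-θ/tan(θ) + 2)/sin(θ)
The correct value should be: θ*(-θ/tan(θ) + 2)/sin(θ)

Explanation: The sign of the whole expression was flipped: the term θ*(-θ/tan(θ) + 2)/sin(θ) was incorrectly written as -θ*(-θ/tan(θ) + 2)/sin(θ)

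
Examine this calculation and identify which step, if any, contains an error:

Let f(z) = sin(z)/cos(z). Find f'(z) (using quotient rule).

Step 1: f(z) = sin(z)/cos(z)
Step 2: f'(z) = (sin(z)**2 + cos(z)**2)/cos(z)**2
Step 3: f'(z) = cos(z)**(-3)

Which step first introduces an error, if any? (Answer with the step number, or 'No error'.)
Step 3

Step 3 is incorrect due to a wrong exponent.
The step shows: cos(z)**(-3)
The correct value should be: cos(z)**(-2)

Explanation: The exponent -2 on cos(z) was incorrectly written as -3: the term cos(z)**(-2) was incorrectly written as cos(z)**(-3)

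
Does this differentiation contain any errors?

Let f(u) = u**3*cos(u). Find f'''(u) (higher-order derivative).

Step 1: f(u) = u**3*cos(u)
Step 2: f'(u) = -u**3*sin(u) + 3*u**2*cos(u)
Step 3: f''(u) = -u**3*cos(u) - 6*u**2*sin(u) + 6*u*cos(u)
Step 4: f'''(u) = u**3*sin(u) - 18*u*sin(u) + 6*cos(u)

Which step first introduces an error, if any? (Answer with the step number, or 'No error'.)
Step 4

Step 4 is incorrect due to a dropped term.
The step shows: u**3*sin(u) - 18*u*sin(u) + 6*cos(u)
The correct value should be: u**3*sin(u) - 9*u**2*cos(u) - 18*u*sin(u) + 6*cos(u)

Explanation: A term was dropped: the term -9*u**2*cos(u) was incorrectly omitted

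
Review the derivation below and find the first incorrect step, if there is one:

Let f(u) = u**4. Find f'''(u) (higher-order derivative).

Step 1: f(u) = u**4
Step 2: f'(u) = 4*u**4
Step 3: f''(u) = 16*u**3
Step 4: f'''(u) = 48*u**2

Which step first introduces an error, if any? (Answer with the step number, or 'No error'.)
Step 2

Step 2 is incorrect due to a wrong exponent.
The step shows: 4*u**4
The correct value should be: 4*u**3

Explanation: The exponent 3 on u was incorrectly written as 4: the term 4*u**3 was incorrectly written as 4*u**4
The later steps are derived from this incorrect expression, so the error originates in Step 2.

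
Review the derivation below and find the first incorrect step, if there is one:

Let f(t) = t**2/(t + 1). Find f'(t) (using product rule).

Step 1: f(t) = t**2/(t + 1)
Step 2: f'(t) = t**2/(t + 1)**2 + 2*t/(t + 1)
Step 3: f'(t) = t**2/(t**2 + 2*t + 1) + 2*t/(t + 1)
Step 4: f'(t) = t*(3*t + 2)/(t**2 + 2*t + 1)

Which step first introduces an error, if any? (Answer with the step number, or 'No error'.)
Step 2

Step 2 is incorrect due to a sign flip.
The step shows: t**2/(t + 1)**2 + 2*t/(t + 1)
The correct value should be: -t**2/(t + 1)**2 + 2*t/(t + 1)

Explanation: The sign of one term was flipped: the term -t**2/(t + 1)**2 was incorrectly written as t**2/(t + 1)**2
The later steps are derived from this incorrect expression, so the error originates in Step 2.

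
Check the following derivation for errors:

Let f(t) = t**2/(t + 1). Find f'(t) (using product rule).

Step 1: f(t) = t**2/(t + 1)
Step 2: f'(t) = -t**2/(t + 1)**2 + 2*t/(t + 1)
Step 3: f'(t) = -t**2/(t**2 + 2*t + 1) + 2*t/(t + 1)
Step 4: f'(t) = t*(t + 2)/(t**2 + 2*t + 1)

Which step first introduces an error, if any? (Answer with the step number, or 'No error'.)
No error

All steps in this derivation are correct.
The final answer f'(t) = t*(t + 2)/(t**2 + 2*t + 1) is valid.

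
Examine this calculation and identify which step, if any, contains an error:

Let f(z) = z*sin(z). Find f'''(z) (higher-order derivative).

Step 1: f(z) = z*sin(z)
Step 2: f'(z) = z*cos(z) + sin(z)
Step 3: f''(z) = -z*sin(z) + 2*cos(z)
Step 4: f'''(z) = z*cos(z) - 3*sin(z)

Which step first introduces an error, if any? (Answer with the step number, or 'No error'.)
Step 4

Step 4 is incorrect due to a sign flip.
The step shows: z*cos(z) - 3*sin(z)
The correct value should be: -z*cos(z) - 3*sin(z)

Explanation: The sign of one term was flipped: the term -z*cos(z) was incorrectly written as z*cos(z)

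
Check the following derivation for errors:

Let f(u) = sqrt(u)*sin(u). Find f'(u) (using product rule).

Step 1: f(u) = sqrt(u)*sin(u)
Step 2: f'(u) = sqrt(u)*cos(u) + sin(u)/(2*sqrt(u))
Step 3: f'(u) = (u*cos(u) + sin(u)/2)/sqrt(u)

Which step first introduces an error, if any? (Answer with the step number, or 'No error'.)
No error

All steps in this derivation are correct.
The final answer f'(u) = (u*cos(u) + sin(u)/2)/sqrt(u) is valid.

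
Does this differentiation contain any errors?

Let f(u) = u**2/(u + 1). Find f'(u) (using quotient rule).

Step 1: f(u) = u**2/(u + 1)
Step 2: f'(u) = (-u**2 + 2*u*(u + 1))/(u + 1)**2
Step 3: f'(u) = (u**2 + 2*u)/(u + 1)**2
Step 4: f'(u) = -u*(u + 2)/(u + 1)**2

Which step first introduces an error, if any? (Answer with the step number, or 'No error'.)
Step 4

Step 4 is incorrect due to a sign flip.
The step shows: -u*(u + 2)/(u + 1)**2
The correct value should be: u*(u + 2)/(u + 1)**2

Explanation: The sign of the whole expression was flipped: the term u*(u + 2)/(u + 1)**2 was incorrectly written as -u*(u + 2)/(u + 1)**2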